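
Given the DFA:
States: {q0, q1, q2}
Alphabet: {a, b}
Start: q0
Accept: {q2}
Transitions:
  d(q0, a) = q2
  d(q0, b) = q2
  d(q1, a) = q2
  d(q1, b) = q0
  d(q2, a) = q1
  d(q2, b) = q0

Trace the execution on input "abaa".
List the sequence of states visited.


Input: abaa
d(q0, a) = q2
d(q2, b) = q0
d(q0, a) = q2
d(q2, a) = q1


q0 -> q2 -> q0 -> q2 -> q1


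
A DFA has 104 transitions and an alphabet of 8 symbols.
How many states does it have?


Each state has exactly one transition per symbol.
states = transitions / |alphabet| = 104 / 8 = 13

13


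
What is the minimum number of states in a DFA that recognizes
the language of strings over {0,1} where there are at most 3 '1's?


States: count = 0, 1, ..., 3 (all accepting; 4 states), plus a dead state for count > 3.
Total: 4 + 1 = 5.

5


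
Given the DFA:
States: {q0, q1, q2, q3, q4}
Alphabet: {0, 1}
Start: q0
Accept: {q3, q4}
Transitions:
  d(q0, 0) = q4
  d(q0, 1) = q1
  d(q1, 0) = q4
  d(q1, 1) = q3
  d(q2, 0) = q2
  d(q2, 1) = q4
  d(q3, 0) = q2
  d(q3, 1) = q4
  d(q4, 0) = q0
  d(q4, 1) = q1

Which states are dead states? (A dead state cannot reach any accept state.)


Forward reachability from each state:
  q0 -> reaches accept state q3 (live)
  q1 -> reaches accept state q3 (live)
  q2 -> reaches accept state q3 (live)
  q3 -> reaches accept state q3 (live)
  q4 -> reaches accept state q3 (live)

None (all states can reach an accept state)


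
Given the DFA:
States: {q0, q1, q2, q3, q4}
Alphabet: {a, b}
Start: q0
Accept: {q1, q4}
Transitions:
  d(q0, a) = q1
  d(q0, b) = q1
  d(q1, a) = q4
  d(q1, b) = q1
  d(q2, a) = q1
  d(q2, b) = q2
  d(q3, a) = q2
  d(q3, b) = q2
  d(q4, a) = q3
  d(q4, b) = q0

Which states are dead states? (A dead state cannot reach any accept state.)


Forward reachability from each state:
  q0 -> reaches accept state q1 (live)
  q1 -> reaches accept state q1 (live)
  q2 -> reaches accept state q1 (live)
  q3 -> reaches accept state q1 (live)
  q4 -> reaches accept state q1 (live)

None (all states can reach an accept state)


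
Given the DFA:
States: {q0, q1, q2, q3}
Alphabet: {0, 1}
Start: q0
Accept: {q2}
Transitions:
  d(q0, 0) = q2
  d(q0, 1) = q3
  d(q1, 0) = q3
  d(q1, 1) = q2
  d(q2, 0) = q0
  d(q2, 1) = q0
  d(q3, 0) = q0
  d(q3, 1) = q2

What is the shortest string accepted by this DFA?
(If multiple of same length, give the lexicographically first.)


BFS by string length (lex-first path to each state shown):
  len 0: q0<-""
  len 1: q2<-"0", q3<-"1"
Found accept state at length 1.

"0"


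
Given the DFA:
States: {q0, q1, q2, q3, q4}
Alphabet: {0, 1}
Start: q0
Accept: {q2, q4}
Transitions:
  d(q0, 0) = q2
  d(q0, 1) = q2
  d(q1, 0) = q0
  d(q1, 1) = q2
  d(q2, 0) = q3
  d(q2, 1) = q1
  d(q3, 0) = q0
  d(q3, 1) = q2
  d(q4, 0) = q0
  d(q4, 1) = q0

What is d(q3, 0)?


Looking up transition d(q3, 0)

q0


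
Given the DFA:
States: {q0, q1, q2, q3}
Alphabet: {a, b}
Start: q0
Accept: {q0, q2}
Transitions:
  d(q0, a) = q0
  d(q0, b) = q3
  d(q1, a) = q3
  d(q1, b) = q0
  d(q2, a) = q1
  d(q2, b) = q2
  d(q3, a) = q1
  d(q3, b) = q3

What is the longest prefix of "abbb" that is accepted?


Run the DFA, marking each prefix where the state is accepting:
  "" -> q0 [accept]
  "a" -> q0 [accept]
  "ab" -> q3 [reject]
  "abb" -> q3 [reject]
  "abbb" -> q3 [reject]

"a"


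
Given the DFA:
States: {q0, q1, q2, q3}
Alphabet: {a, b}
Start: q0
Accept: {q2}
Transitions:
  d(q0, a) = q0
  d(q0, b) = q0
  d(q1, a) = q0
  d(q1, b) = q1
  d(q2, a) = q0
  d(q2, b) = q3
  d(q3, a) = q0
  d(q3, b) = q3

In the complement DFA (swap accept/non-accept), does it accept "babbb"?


Trace: q0 -> q0 -> q0 -> q0 -> q0 -> q0
Final: q0
Original accept: {q2}
Complement: q0 is not in original accept

Yes, complement accepts (original rejects)


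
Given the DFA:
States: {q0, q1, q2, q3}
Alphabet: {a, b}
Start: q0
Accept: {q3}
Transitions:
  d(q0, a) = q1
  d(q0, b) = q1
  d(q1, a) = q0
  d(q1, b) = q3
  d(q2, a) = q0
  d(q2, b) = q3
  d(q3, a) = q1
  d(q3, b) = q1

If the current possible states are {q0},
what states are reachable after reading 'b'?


Apply transition on 'b' from each current state:
  d(q0, b) = q1

{q1}


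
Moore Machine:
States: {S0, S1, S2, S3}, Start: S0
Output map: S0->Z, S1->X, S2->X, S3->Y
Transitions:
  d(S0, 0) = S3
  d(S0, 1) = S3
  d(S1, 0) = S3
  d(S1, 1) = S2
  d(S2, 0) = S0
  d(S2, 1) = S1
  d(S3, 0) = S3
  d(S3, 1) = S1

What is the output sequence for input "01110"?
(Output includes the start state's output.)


Start: S0 (output Z)
  --0--> S3 (output Y)
  --1--> S1 (output X)
  --1--> S2 (output X)
  --1--> S1 (output X)
  --0--> S3 (output Y)

"ZYXXXY"


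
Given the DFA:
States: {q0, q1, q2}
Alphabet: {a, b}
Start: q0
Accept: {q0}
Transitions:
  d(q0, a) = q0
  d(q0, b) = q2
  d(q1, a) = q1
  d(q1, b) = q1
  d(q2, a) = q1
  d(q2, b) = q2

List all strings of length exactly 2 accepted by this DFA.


All strings of length 2: 4 total
Accepted: 1

"aa"


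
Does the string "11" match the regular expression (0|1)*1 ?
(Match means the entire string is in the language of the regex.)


|string| = 2; first = '1'; last = '1'

Yes, "11" matches (0|1)*1


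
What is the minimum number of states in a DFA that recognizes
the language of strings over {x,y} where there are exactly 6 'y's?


States: count = 0, 1, ..., 6 (that's 7 states), plus a dead state for count > 6.
Total: 7 + 1 = 8. Accept = count-6 state.

8


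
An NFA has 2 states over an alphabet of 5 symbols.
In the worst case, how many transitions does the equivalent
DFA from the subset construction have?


Subset construction: one DFA state per subset of NFA states = 2^2 = 4 states.
Each DFA state has 5 outgoing transitions: 4 * 5 = 20

20


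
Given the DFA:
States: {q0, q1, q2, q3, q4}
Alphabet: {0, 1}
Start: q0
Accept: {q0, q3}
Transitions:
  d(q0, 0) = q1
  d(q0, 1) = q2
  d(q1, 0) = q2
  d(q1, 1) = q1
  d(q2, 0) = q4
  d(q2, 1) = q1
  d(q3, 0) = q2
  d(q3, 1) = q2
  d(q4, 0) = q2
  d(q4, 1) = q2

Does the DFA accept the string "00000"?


Trace: q0 -> q1 -> q2 -> q4 -> q2 -> q4
Final state: q4
Accept states: {q0, q3}

No, rejected (final state q4 is not an accept state)


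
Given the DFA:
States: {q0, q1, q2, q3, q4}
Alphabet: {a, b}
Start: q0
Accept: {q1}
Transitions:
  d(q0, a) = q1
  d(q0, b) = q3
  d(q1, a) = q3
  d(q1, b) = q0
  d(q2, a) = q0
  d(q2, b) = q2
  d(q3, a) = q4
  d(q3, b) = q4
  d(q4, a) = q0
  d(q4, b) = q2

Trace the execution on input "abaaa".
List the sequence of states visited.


Input: abaaa
d(q0, a) = q1
d(q1, b) = q0
d(q0, a) = q1
d(q1, a) = q3
d(q3, a) = q4


q0 -> q1 -> q0 -> q1 -> q3 -> q4


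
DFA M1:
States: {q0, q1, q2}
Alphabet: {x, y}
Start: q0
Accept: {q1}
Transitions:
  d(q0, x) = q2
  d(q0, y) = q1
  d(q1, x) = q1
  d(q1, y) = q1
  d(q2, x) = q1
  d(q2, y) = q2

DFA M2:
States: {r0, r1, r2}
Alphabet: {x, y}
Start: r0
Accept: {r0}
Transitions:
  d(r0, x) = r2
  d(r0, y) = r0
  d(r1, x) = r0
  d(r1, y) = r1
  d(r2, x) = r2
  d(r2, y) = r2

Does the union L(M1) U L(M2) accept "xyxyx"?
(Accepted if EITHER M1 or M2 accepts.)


M1: final=q1 accepted=True
M2: final=r2 accepted=False

Yes, union accepts


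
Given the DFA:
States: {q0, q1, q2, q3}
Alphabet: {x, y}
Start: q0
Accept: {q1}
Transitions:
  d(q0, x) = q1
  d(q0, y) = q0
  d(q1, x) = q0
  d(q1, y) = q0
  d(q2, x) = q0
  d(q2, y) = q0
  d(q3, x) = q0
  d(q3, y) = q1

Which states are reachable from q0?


BFS from q0:
  layer 0: {q0}
  layer 1: {q1}

{q0, q1}


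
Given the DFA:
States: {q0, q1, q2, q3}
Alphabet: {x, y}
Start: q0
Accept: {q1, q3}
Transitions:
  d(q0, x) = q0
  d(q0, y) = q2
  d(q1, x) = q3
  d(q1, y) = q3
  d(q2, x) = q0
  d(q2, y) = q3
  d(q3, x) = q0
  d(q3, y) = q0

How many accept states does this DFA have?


Accept states listed: {q1, q3}
Counting: q1(1) q3(2)

2


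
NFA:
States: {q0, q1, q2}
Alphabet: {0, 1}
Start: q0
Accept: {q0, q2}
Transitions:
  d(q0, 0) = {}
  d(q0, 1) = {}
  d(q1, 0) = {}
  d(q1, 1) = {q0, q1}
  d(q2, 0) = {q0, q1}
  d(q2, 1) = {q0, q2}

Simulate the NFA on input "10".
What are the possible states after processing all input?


Start: {q0}
  --1--> {}
  --0--> {}

{} (empty set, no valid transitions)


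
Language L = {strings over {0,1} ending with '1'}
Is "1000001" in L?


last symbol = '1'

Yes, "1000001" is in L


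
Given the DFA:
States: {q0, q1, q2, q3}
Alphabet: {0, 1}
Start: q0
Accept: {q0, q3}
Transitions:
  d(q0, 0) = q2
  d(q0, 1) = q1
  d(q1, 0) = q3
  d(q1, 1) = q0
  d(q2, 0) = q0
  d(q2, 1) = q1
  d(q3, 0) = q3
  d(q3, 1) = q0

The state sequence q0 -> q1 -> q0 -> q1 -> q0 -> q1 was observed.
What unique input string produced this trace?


Trace back each transition to find the symbol:
  q0 --[1]--> q1
  q1 --[1]--> q0
  q0 --[1]--> q1
  q1 --[1]--> q0
  q0 --[1]--> q1

"11111"


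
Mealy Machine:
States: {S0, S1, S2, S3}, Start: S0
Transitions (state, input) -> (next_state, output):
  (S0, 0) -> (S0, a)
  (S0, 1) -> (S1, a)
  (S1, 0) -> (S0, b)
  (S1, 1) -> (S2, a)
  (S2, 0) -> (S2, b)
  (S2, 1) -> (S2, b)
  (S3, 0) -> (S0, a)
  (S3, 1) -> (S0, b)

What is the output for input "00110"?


Step-by-step:
  (S0, 0) -> (S0, a)
  (S0, 0) -> (S0, a)
  (S0, 1) -> (S1, a)
  (S1, 1) -> (S2, a)
  (S2, 0) -> (S2, b)

"aaaab"


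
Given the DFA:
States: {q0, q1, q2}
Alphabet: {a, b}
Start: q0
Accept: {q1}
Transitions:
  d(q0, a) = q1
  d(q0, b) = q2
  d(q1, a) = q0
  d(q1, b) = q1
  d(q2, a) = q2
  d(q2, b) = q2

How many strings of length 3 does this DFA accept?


Enumerating all length-3 strings:
  "aaa" -> q1 [accept]
  "aab" -> q2 [reject]
  "aba" -> q0 [reject]
  "abb" -> q1 [accept]
  "baa" -> q2 [reject]
  "bab" -> q2 [reject]
  "bba" -> q2 [reject]
  "bbb" -> q2 [reject]

2 out of 8


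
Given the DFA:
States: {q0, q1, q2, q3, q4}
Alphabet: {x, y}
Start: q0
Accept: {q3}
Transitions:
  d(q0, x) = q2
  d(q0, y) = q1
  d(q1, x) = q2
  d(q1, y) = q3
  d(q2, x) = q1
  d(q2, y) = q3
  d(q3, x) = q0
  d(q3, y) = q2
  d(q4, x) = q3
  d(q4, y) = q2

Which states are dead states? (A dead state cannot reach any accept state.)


Forward reachability from each state:
  q0 -> reaches accept state q3 (live)
  q1 -> reaches accept state q3 (live)
  q2 -> reaches accept state q3 (live)
  q3 -> reaches accept state q3 (live)
  q4 -> reaches accept state q3 (live)

None (all states can reach an accept state)


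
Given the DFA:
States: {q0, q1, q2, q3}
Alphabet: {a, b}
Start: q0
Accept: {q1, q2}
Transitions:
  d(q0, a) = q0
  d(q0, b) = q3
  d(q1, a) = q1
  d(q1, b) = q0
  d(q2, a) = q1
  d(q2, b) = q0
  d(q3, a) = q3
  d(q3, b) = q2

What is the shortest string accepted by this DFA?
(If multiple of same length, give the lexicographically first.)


BFS by string length (lex-first path to each state shown):
  len 0: q0<-""
  len 1: q0<-"a", q3<-"b"
  len 2: q0<-"aa", q2<-"bb", q3<-"ab"
Found accept state at length 2.

"bb"


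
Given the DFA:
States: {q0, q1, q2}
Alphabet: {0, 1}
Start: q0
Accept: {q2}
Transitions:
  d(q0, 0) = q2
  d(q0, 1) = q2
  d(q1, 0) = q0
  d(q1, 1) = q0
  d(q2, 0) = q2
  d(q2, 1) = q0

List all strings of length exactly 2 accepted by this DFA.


All strings of length 2: 4 total
Accepted: 2

"00", "10"


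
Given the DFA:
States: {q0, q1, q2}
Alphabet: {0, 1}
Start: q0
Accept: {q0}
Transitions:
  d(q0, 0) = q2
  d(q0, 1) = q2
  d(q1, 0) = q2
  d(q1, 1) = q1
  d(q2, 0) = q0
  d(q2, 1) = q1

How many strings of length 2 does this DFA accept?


Enumerating all length-2 strings:
  "00" -> q0 [accept]
  "01" -> q1 [reject]
  "10" -> q0 [accept]
  "11" -> q1 [reject]

2 out of 4


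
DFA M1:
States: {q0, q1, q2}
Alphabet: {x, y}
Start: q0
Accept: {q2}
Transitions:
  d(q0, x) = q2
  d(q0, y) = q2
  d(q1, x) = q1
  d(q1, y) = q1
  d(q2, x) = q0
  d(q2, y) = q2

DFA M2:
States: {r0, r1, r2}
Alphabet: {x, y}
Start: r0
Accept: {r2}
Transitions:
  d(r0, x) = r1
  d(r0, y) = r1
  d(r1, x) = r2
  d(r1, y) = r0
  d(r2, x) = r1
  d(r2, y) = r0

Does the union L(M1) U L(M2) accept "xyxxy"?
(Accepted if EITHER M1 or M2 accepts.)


M1: final=q2 accepted=True
M2: final=r0 accepted=False

Yes, union accepts


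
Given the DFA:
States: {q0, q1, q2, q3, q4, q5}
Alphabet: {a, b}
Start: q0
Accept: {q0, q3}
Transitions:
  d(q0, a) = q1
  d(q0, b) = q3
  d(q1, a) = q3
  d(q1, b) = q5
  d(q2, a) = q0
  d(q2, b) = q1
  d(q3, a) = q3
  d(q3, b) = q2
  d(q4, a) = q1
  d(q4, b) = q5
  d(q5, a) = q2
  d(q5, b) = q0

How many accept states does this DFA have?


Accept states listed: {q0, q3}
Counting: q0(1) q3(2)

2


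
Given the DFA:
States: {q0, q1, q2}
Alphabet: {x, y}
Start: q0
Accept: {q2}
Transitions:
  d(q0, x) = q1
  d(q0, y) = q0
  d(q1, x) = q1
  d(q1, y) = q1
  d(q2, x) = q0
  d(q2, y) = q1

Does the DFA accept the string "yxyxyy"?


Trace: q0 -> q0 -> q1 -> q1 -> q1 -> q1 -> q1
Final state: q1
Accept states: {q2}

No, rejected (final state q1 is not an accept state)


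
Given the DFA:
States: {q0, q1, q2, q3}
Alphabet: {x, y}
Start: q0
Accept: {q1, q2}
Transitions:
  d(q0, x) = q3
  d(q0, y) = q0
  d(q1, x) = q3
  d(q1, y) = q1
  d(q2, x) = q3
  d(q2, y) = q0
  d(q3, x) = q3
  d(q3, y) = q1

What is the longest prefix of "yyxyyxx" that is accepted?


Run the DFA, marking each prefix where the state is accepting:
  "" -> q0 [reject]
  "y" -> q0 [reject]
  "yy" -> q0 [reject]
  "yyx" -> q3 [reject]
  "yyxy" -> q1 [accept]
  "yyxyy" -> q1 [accept]
  "yyxyyx" -> q3 [reject]
  "yyxyyxx" -> q3 [reject]

"yyxyy"


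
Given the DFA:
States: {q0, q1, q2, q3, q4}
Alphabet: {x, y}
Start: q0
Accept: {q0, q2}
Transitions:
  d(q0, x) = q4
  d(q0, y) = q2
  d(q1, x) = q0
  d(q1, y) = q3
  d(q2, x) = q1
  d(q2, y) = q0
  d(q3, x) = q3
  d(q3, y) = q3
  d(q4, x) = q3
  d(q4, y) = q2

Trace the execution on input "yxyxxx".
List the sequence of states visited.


Input: yxyxxx
d(q0, y) = q2
d(q2, x) = q1
d(q1, y) = q3
d(q3, x) = q3
d(q3, x) = q3
d(q3, x) = q3


q0 -> q2 -> q1 -> q3 -> q3 -> q3 -> q3


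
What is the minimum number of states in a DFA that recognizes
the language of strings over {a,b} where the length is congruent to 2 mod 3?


States track (length) mod 3.
Need 3 states: one per remainder 0..2; accept = remainder 2.

3


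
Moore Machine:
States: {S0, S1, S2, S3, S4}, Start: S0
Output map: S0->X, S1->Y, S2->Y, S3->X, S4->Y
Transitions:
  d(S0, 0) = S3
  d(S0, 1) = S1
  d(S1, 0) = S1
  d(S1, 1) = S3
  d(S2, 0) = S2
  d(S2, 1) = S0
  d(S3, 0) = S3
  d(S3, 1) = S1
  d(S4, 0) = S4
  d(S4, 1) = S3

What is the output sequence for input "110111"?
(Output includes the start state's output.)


Start: S0 (output X)
  --1--> S1 (output Y)
  --1--> S3 (output X)
  --0--> S3 (output X)
  --1--> S1 (output Y)
  --1--> S3 (output X)
  --1--> S1 (output Y)

"XYXXYXY"


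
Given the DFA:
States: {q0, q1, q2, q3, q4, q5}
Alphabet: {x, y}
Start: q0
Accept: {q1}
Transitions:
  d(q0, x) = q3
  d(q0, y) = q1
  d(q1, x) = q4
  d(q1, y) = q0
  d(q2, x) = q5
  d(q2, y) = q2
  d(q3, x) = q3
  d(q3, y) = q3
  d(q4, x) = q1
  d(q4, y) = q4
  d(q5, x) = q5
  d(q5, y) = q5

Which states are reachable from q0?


BFS from q0:
  layer 0: {q0}
  layer 1: {q1, q3}
  layer 2: {q4}

{q0, q1, q3, q4}


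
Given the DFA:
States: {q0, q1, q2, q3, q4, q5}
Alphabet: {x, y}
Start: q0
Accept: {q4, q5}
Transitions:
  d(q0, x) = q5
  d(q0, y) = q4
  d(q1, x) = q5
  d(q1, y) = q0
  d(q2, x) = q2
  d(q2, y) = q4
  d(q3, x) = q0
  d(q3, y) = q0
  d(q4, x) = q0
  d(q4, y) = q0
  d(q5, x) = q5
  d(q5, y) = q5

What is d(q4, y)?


Looking up transition d(q4, y)

q0


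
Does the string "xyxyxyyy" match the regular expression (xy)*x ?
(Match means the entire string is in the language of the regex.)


|string| = 8; first = 'x'; last = 'y'

No, "xyxyxyyy" does not match (xy)*x


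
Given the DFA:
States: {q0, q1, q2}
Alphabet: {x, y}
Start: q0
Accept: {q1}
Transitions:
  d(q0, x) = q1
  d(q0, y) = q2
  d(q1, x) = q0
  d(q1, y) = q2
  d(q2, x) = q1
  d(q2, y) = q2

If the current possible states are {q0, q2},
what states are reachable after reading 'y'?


Apply transition on 'y' from each current state:
  d(q0, y) = q2
  d(q2, y) = q2

{q2}


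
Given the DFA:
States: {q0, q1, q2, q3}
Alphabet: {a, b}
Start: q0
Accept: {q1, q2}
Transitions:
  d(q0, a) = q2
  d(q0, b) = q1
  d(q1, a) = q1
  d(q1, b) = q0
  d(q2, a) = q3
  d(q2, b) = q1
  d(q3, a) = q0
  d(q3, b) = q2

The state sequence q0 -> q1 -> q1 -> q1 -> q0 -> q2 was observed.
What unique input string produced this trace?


Trace back each transition to find the symbol:
  q0 --[b]--> q1
  q1 --[a]--> q1
  q1 --[a]--> q1
  q1 --[b]--> q0
  q0 --[a]--> q2

"baaba"


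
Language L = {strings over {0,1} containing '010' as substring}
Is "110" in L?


'010' does not occur

No, "110" is not in L


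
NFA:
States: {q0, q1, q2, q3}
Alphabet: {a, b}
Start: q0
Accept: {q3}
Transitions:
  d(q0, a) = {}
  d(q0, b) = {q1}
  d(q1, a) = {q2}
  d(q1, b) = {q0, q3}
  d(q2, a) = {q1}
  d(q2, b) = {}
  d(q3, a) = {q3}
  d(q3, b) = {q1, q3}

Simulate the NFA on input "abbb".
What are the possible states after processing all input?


Start: {q0}
  --a--> {}
  --b--> {}
  --b--> {}
  --b--> {}

{} (empty set, no valid transitions)


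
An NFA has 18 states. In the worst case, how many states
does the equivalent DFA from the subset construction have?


Subset construction: one DFA state per subset of NFA states.
2^18 = 262144

262144


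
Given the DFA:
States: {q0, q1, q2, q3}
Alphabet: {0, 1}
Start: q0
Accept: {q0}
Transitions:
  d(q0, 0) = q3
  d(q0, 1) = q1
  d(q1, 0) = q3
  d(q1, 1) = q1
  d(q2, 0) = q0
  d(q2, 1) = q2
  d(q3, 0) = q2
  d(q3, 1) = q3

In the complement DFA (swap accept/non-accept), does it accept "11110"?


Trace: q0 -> q1 -> q1 -> q1 -> q1 -> q3
Final: q3
Original accept: {q0}
Complement: q3 is not in original accept

Yes, complement accepts (original rejects)


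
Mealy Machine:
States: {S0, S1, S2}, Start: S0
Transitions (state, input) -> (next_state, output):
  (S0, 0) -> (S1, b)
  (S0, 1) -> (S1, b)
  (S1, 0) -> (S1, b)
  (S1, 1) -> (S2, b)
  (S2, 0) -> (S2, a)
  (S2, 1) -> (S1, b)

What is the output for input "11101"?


Step-by-step:
  (S0, 1) -> (S1, b)
  (S1, 1) -> (S2, b)
  (S2, 1) -> (S1, b)
  (S1, 0) -> (S1, b)
  (S1, 1) -> (S2, b)

"bbbbb"


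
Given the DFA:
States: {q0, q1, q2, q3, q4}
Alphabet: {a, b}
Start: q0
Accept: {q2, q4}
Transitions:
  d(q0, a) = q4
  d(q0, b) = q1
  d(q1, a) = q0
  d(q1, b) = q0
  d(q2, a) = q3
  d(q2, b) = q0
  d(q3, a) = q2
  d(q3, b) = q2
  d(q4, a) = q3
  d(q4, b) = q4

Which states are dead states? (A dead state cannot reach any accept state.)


Forward reachability from each state:
  q0 -> reaches accept state q2 (live)
  q1 -> reaches accept state q2 (live)
  q2 -> reaches accept state q2 (live)
  q3 -> reaches accept state q2 (live)
  q4 -> reaches accept state q2 (live)

None (all states can reach an accept state)


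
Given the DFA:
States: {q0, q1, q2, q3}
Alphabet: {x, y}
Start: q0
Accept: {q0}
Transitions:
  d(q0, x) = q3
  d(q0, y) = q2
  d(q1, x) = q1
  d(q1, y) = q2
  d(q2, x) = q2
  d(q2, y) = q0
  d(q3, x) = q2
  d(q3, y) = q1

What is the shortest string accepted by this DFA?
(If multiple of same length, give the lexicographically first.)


BFS by string length (lex-first path to each state shown):
  len 0: q0<-""
Found accept state at length 0.

"" (empty string)


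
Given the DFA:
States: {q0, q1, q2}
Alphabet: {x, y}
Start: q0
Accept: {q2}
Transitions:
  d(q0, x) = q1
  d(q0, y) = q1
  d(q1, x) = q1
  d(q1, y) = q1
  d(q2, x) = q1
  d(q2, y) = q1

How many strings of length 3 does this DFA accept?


Enumerating all length-3 strings:
  "xxx" -> q1 [reject]
  "xxy" -> q1 [reject]
  "xyx" -> q1 [reject]
  "xyy" -> q1 [reject]
  "yxx" -> q1 [reject]
  "yxy" -> q1 [reject]
  "yyx" -> q1 [reject]
  "yyy" -> q1 [reject]

0 out of 8


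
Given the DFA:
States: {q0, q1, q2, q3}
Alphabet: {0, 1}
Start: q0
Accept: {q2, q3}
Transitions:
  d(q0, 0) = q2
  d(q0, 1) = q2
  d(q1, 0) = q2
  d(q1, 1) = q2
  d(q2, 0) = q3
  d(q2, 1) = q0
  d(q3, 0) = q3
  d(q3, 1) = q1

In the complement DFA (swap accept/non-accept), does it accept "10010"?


Trace: q0 -> q2 -> q3 -> q3 -> q1 -> q2
Final: q2
Original accept: {q2, q3}
Complement: q2 is in original accept

No, complement rejects (original accepts)


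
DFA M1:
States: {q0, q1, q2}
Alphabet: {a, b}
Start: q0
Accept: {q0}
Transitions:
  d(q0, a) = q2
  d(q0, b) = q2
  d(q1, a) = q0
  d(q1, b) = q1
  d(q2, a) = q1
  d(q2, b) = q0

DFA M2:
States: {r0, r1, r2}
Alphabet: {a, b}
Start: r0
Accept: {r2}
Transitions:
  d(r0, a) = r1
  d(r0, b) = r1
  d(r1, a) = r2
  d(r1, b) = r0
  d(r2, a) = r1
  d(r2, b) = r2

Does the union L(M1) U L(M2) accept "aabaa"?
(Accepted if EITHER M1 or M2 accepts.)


M1: final=q2 accepted=False
M2: final=r2 accepted=True

Yes, union accepts


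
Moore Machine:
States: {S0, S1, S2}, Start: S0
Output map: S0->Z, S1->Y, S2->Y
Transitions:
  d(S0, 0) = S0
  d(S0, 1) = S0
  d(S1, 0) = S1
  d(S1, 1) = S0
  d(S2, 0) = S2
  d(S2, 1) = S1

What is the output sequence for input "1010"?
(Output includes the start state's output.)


Start: S0 (output Z)
  --1--> S0 (output Z)
  --0--> S0 (output Z)
  --1--> S0 (output Z)
  --0--> S0 (output Z)

"ZZZZZ"


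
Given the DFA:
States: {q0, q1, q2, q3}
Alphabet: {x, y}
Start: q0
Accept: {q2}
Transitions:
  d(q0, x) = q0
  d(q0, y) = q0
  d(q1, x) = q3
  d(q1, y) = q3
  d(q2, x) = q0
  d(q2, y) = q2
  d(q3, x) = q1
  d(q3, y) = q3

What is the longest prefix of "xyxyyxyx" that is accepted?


Run the DFA, marking each prefix where the state is accepting:
  "" -> q0 [reject]
  "x" -> q0 [reject]
  "xy" -> q0 [reject]
  "xyx" -> q0 [reject]
  "xyxy" -> q0 [reject]
  "xyxyy" -> q0 [reject]
  "xyxyyx" -> q0 [reject]
  "xyxyyxy" -> q0 [reject]
  "xyxyyxyx" -> q0 [reject]

No prefix is accepted


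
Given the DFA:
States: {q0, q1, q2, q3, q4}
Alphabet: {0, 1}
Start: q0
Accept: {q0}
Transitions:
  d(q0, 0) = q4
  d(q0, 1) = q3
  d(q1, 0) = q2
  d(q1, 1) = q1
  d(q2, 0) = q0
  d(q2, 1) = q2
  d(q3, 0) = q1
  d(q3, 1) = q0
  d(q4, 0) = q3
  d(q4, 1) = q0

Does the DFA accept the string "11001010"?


Trace: q0 -> q3 -> q0 -> q4 -> q3 -> q0 -> q4 -> q0 -> q4
Final state: q4
Accept states: {q0}

No, rejected (final state q4 is not an accept state)


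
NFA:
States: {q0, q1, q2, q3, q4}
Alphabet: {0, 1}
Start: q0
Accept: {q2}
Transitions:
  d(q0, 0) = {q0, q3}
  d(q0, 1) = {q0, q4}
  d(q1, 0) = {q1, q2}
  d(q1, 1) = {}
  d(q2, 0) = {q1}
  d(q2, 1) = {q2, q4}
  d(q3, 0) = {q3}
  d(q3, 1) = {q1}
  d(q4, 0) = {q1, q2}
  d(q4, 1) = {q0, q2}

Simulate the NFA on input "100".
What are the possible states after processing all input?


Start: {q0}
  --1--> {q0, q4}
  --0--> {q0, q1, q2, q3}
  --0--> {q0, q1, q2, q3}

{q0, q1, q2, q3}


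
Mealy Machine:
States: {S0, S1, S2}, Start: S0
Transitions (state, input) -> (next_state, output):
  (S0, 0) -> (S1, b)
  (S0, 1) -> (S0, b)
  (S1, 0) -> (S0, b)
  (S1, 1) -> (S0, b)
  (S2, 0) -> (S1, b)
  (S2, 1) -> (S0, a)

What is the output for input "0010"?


Step-by-step:
  (S0, 0) -> (S1, b)
  (S1, 0) -> (S0, b)
  (S0, 1) -> (S0, b)
  (S0, 0) -> (S1, b)

"bbbb"


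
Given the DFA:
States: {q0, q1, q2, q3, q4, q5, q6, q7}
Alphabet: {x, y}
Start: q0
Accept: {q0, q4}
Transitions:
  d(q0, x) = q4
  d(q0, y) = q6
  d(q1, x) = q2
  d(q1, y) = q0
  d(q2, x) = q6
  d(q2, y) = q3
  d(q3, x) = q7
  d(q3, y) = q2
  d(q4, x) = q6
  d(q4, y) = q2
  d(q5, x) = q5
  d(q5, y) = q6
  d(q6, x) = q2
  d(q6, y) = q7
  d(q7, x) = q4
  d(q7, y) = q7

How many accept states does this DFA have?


Accept states listed: {q0, q4}
Counting: q0(1) q4(2)

2


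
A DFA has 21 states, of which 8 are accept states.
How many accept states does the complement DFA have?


Complement swaps accept and non-accept states.
21 - 8 = 13

13


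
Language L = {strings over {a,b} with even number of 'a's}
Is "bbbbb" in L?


count('a') = 0; 0 mod 2 = 0

Yes, "bbbbb" is in L


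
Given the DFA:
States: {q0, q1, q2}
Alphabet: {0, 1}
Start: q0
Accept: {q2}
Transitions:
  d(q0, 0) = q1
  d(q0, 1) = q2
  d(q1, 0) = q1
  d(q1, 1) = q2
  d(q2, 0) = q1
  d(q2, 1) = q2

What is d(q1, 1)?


Looking up transition d(q1, 1)

q2


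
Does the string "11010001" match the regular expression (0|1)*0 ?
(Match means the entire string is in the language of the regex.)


|string| = 8; first = '1'; last = '1'

No, "11010001" does not match (0|1)*0


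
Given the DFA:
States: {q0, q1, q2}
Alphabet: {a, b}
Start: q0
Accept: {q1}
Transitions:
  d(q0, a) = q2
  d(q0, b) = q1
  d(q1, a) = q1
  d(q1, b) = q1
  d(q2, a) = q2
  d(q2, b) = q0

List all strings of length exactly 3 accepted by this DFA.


All strings of length 3: 8 total
Accepted: 5

"abb", "baa", "bab", "bba", "bbb"


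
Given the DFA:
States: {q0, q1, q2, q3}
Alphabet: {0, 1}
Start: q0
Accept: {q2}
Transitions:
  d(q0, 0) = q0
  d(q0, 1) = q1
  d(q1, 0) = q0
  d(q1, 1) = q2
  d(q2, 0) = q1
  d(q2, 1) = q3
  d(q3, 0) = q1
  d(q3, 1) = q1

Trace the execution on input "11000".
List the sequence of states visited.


Input: 11000
d(q0, 1) = q1
d(q1, 1) = q2
d(q2, 0) = q1
d(q1, 0) = q0
d(q0, 0) = q0


q0 -> q1 -> q2 -> q1 -> q0 -> q0


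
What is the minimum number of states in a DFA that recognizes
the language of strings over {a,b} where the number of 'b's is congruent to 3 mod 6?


States track (count of 'b') mod 6.
Need 6 states: one per remainder 0..5; accept = remainder 3.

6


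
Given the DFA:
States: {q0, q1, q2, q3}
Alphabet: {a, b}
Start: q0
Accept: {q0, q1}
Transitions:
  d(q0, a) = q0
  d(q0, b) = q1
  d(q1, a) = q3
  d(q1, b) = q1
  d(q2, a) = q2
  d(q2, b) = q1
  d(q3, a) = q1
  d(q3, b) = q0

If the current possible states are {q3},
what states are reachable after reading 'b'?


Apply transition on 'b' from each current state:
  d(q3, b) = q0

{q0}


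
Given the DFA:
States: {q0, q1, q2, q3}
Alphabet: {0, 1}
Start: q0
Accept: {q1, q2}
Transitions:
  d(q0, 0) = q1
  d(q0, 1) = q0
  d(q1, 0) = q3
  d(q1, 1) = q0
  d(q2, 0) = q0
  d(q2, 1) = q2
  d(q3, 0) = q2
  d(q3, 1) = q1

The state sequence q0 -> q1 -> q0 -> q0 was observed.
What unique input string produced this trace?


Trace back each transition to find the symbol:
  q0 --[0]--> q1
  q1 --[1]--> q0
  q0 --[1]--> q0

"011"


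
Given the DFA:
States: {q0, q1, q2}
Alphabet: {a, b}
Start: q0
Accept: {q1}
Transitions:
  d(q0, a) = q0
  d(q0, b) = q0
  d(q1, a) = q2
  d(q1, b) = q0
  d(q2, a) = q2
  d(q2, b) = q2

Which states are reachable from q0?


BFS from q0:
  layer 0: {q0}

{q0}


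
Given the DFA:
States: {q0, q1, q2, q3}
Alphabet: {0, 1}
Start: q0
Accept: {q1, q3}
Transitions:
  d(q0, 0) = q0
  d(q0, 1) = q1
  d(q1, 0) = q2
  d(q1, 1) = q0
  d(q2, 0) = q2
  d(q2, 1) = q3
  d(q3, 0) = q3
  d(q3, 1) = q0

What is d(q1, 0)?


Looking up transition d(q1, 0)

q2


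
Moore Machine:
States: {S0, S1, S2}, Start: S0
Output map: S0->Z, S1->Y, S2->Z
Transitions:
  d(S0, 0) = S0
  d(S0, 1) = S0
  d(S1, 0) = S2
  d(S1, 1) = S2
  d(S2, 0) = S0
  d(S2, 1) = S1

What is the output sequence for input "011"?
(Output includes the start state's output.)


Start: S0 (output Z)
  --0--> S0 (output Z)
  --1--> S0 (output Z)
  --1--> S0 (output Z)

"ZZZZ"


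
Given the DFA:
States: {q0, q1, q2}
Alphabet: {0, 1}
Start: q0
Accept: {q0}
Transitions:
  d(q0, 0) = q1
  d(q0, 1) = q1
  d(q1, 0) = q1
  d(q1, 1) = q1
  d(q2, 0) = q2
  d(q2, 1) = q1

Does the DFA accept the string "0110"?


Trace: q0 -> q1 -> q1 -> q1 -> q1
Final state: q1
Accept states: {q0}

No, rejected (final state q1 is not an accept state)


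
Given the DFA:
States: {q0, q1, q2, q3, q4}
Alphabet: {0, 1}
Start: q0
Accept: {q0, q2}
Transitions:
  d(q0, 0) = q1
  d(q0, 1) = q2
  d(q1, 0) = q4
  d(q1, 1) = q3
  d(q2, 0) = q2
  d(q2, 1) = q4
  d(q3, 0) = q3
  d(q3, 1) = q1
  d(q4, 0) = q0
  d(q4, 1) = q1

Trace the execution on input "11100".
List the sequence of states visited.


Input: 11100
d(q0, 1) = q2
d(q2, 1) = q4
d(q4, 1) = q1
d(q1, 0) = q4
d(q4, 0) = q0


q0 -> q2 -> q4 -> q1 -> q4 -> q0


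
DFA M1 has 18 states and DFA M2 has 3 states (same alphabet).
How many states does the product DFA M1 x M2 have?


Product construction pairs every M1 state with every M2 state.
18 * 3 = 54

54


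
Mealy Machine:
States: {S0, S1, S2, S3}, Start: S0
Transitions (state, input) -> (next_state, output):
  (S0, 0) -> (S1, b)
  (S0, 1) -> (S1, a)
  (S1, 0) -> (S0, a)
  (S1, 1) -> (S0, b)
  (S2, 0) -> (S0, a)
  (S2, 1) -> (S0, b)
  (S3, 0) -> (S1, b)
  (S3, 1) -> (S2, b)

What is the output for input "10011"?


Step-by-step:
  (S0, 1) -> (S1, a)
  (S1, 0) -> (S0, a)
  (S0, 0) -> (S1, b)
  (S1, 1) -> (S0, b)
  (S0, 1) -> (S1, a)

"aabba"


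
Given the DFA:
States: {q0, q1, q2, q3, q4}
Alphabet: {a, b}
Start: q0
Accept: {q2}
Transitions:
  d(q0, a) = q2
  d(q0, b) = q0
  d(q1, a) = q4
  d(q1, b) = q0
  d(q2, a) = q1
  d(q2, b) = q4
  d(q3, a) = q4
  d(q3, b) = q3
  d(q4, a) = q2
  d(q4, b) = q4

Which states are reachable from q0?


BFS from q0:
  layer 0: {q0}
  layer 1: {q2}
  layer 2: {q1, q4}

{q0, q1, q2, q4}


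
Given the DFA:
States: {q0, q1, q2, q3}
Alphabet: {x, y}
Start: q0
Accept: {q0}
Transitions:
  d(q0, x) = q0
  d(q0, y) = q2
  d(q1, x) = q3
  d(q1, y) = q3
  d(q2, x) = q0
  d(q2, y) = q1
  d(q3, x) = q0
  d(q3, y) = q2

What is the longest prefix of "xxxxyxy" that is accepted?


Run the DFA, marking each prefix where the state is accepting:
  "" -> q0 [accept]
  "x" -> q0 [accept]
  "xx" -> q0 [accept]
  "xxx" -> q0 [accept]
  "xxxx" -> q0 [accept]
  "xxxxy" -> q2 [reject]
  "xxxxyx" -> q0 [accept]
  "xxxxyxy" -> q2 [reject]

"xxxxyx"


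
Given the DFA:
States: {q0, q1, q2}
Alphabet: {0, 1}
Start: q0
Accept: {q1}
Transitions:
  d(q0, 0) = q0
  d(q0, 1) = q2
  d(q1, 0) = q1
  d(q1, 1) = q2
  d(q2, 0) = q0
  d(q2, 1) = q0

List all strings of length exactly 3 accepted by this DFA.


All strings of length 3: 8 total
Accepted: 0

None


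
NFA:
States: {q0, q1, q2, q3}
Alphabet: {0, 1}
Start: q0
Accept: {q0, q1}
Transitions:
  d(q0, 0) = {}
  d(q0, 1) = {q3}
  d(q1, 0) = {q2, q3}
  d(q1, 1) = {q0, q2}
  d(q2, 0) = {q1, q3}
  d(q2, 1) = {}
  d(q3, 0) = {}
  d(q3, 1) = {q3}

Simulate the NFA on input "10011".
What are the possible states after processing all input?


Start: {q0}
  --1--> {q3}
  --0--> {}
  --0--> {}
  --1--> {}
  --1--> {}

{} (empty set, no valid transitions)


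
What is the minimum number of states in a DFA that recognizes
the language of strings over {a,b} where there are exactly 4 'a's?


States: count = 0, 1, ..., 4 (that's 5 states), plus a dead state for count > 4.
Total: 5 + 1 = 6. Accept = count-4 state.

6


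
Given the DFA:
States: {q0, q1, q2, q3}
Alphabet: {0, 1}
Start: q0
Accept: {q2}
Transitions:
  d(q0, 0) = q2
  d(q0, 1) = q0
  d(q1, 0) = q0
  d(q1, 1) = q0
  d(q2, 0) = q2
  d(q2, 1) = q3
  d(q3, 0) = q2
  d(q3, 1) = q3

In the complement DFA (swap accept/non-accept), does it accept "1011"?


Trace: q0 -> q0 -> q2 -> q3 -> q3
Final: q3
Original accept: {q2}
Complement: q3 is not in original accept

Yes, complement accepts (original rejects)


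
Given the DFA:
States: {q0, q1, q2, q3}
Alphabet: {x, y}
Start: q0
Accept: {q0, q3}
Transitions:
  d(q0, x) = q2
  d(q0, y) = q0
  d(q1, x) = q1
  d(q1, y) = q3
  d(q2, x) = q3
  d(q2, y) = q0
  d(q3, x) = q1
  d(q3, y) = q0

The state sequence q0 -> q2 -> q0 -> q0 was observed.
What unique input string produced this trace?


Trace back each transition to find the symbol:
  q0 --[x]--> q2
  q2 --[y]--> q0
  q0 --[y]--> q0

"xyy"


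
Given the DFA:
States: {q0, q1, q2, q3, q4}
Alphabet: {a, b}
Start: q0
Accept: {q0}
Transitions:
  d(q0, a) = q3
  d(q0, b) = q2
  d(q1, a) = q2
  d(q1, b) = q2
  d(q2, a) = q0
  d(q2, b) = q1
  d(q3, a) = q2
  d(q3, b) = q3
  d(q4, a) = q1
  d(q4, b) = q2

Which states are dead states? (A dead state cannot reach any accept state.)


Forward reachability from each state:
  q0 -> reaches accept state q0 (live)
  q1 -> reaches accept state q0 (live)
  q2 -> reaches accept state q0 (live)
  q3 -> reaches accept state q0 (live)
  q4 -> reaches accept state q0 (live)

None (all states can reach an accept state)


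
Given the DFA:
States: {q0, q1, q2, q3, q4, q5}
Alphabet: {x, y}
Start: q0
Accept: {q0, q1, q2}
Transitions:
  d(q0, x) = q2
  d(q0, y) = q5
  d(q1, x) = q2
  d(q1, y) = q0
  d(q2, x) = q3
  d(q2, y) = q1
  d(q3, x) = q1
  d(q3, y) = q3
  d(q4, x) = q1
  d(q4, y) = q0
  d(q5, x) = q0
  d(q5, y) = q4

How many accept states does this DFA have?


Accept states listed: {q0, q1, q2}
Counting: q0(1) q1(2) q2(3)

3


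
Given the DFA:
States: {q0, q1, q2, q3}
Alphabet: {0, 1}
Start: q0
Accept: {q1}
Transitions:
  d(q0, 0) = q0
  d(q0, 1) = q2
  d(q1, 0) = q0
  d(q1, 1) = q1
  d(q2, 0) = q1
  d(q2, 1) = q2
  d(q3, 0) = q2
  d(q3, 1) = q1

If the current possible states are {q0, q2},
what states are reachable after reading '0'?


Apply transition on '0' from each current state:
  d(q0, 0) = q0
  d(q2, 0) = q1

{q0, q1}


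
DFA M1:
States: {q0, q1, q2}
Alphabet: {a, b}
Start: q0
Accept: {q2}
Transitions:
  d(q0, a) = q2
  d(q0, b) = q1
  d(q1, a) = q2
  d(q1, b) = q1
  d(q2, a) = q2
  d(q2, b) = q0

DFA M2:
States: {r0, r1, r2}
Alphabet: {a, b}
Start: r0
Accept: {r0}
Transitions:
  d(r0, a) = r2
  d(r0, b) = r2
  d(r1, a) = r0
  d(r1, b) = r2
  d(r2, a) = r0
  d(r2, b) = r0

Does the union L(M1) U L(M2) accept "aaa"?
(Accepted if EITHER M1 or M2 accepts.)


M1: final=q2 accepted=True
M2: final=r2 accepted=False

Yes, union accepts


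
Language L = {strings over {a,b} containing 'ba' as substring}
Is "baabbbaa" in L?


'ba' occurs at index 0

Yes, "baabbbaa" is in L


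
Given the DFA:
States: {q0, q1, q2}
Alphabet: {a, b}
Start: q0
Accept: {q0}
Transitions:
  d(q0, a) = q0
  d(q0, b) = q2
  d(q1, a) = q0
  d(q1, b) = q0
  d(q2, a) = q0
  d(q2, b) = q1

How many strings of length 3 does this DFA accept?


Enumerating all length-3 strings:
  "aaa" -> q0 [accept]
  "aab" -> q2 [reject]
  "aba" -> q0 [accept]
  "abb" -> q1 [reject]
  "baa" -> q0 [accept]
  "bab" -> q2 [reject]
  "bba" -> q0 [accept]
  "bbb" -> q0 [accept]

5 out of 8


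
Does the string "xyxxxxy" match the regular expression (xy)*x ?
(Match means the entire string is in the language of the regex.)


|string| = 7; first = 'x'; last = 'y'

No, "xyxxxxy" does not match (xy)*x


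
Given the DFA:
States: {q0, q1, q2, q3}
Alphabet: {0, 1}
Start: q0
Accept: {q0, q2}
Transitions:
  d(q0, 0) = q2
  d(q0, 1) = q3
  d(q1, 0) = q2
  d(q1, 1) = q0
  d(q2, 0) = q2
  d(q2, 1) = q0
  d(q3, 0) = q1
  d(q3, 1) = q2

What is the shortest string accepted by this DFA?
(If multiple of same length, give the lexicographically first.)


BFS by string length (lex-first path to each state shown):
  len 0: q0<-""
Found accept state at length 0.

"" (empty string)


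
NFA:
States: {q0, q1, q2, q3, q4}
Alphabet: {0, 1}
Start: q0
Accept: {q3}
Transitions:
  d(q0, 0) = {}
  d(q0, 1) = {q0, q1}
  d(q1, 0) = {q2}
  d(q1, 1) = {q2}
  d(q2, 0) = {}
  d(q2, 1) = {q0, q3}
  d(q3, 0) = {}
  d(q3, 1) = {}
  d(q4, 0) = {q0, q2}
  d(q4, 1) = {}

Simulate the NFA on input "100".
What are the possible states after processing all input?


Start: {q0}
  --1--> {q0, q1}
  --0--> {q2}
  --0--> {}

{} (empty set, no valid transitions)


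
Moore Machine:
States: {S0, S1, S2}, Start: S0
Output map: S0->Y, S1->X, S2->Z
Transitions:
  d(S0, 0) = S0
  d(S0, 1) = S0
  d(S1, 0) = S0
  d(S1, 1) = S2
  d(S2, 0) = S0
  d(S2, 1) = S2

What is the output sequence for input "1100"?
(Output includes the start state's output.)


Start: S0 (output Y)
  --1--> S0 (output Y)
  --1--> S0 (output Y)
  --0--> S0 (output Y)
  --0--> S0 (output Y)

"YYYYY"


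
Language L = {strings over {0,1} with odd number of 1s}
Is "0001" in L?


count('1') = 1; 1 mod 2 = 1

Yes, "0001" is in L


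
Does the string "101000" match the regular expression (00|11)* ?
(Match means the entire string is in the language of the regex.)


|string| = 6; first = '1'; last = '0'

No, "101000" does not match (00|11)*


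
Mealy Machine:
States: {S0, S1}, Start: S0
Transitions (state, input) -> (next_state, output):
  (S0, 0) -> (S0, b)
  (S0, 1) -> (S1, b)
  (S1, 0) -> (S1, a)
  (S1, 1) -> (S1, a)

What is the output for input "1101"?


Step-by-step:
  (S0, 1) -> (S1, b)
  (S1, 1) -> (S1, a)
  (S1, 0) -> (S1, a)
  (S1, 1) -> (S1, a)

"baaa"


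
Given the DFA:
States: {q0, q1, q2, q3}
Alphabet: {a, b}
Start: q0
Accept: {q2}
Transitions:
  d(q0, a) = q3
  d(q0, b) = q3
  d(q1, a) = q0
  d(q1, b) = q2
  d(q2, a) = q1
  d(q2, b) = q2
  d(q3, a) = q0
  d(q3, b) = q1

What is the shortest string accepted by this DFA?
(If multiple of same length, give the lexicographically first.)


BFS by string length (lex-first path to each state shown):
  len 0: q0<-""
  len 1: q3<-"a"
  len 2: q0<-"aa", q1<-"ab"
  len 3: q0<-"aba", q2<-"abb", q3<-"aaa"
Found accept state at length 3.

"abb"


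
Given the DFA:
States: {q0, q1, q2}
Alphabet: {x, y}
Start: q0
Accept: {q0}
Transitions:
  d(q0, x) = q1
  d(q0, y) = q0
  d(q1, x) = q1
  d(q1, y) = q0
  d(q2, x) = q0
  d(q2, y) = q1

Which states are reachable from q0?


BFS from q0:
  layer 0: {q0}
  layer 1: {q1}

{q0, q1}


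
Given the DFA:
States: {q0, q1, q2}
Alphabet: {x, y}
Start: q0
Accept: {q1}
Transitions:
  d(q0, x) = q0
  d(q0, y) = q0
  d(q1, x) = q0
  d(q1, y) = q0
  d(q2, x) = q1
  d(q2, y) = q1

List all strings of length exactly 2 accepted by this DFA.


All strings of length 2: 4 total
Accepted: 0

None


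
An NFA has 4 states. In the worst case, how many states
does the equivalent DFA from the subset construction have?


Subset construction: one DFA state per subset of NFA states.
2^4 = 16

16


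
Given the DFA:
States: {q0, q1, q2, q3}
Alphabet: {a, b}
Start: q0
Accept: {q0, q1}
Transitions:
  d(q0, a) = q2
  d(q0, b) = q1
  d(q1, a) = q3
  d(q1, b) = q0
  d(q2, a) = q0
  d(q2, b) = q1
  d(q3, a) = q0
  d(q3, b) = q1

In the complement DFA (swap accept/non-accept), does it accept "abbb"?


Trace: q0 -> q2 -> q1 -> q0 -> q1
Final: q1
Original accept: {q0, q1}
Complement: q1 is in original accept

No, complement rejects (original accepts)


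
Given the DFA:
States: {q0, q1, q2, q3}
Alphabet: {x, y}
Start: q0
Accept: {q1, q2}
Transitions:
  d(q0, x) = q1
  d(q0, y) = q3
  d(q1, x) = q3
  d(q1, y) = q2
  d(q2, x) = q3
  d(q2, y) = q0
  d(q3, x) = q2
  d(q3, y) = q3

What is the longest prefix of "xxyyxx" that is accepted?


Run the DFA, marking each prefix where the state is accepting:
  "" -> q0 [reject]
  "x" -> q1 [accept]
  "xx" -> q3 [reject]
  "xxy" -> q3 [reject]
  "xxyy" -> q3 [reject]
  "xxyyx" -> q2 [accept]
  "xxyyxx" -> q3 [reject]

"xxyyx"


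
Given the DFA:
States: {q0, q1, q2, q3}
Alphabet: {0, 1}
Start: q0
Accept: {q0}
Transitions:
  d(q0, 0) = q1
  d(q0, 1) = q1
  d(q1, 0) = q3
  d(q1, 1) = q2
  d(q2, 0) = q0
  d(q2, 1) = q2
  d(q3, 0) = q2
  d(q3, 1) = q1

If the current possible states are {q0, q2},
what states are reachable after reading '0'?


Apply transition on '0' from each current state:
  d(q0, 0) = q1
  d(q2, 0) = q0

{q0, q1}


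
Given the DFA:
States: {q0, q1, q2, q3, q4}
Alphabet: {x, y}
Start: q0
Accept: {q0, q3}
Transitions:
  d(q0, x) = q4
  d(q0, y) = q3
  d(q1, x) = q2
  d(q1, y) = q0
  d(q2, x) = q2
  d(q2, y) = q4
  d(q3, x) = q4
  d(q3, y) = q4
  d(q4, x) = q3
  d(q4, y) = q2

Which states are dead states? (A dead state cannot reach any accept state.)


Forward reachability from each state:
  q0 -> reaches accept state q0 (live)
  q1 -> reaches accept state q0 (live)
  q2 -> reaches accept state q3 (live)
  q3 -> reaches accept state q3 (live)
  q4 -> reaches accept state q3 (live)

None (all states can reach an accept state)


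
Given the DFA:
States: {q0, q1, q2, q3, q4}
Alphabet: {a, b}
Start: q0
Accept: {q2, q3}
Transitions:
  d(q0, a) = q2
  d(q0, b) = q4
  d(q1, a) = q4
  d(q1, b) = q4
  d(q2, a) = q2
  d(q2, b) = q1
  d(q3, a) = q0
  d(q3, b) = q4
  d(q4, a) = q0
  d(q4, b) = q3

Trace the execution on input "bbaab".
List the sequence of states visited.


Input: bbaab
d(q0, b) = q4
d(q4, b) = q3
d(q3, a) = q0
d(q0, a) = q2
d(q2, b) = q1


q0 -> q4 -> q3 -> q0 -> q2 -> q1
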